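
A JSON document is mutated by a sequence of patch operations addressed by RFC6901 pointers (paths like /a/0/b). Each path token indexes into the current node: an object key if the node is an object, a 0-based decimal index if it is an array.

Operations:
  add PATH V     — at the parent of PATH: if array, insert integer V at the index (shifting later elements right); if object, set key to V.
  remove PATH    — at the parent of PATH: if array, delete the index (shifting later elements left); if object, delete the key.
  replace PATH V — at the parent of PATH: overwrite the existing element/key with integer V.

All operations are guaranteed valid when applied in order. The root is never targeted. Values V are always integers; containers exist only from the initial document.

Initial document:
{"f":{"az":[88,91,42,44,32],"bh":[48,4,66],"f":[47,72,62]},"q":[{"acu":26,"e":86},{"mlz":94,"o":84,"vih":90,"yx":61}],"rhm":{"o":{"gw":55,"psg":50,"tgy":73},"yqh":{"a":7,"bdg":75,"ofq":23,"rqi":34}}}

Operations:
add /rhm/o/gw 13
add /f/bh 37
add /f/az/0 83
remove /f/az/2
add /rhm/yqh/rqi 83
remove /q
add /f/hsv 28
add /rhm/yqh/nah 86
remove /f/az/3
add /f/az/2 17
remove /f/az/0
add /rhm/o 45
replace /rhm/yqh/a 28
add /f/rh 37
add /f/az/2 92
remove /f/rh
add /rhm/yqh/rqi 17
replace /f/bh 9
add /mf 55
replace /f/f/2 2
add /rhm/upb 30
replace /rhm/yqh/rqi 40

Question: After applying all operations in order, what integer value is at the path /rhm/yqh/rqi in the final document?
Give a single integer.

Answer: 40

Derivation:
After op 1 (add /rhm/o/gw 13): {"f":{"az":[88,91,42,44,32],"bh":[48,4,66],"f":[47,72,62]},"q":[{"acu":26,"e":86},{"mlz":94,"o":84,"vih":90,"yx":61}],"rhm":{"o":{"gw":13,"psg":50,"tgy":73},"yqh":{"a":7,"bdg":75,"ofq":23,"rqi":34}}}
After op 2 (add /f/bh 37): {"f":{"az":[88,91,42,44,32],"bh":37,"f":[47,72,62]},"q":[{"acu":26,"e":86},{"mlz":94,"o":84,"vih":90,"yx":61}],"rhm":{"o":{"gw":13,"psg":50,"tgy":73},"yqh":{"a":7,"bdg":75,"ofq":23,"rqi":34}}}
After op 3 (add /f/az/0 83): {"f":{"az":[83,88,91,42,44,32],"bh":37,"f":[47,72,62]},"q":[{"acu":26,"e":86},{"mlz":94,"o":84,"vih":90,"yx":61}],"rhm":{"o":{"gw":13,"psg":50,"tgy":73},"yqh":{"a":7,"bdg":75,"ofq":23,"rqi":34}}}
After op 4 (remove /f/az/2): {"f":{"az":[83,88,42,44,32],"bh":37,"f":[47,72,62]},"q":[{"acu":26,"e":86},{"mlz":94,"o":84,"vih":90,"yx":61}],"rhm":{"o":{"gw":13,"psg":50,"tgy":73},"yqh":{"a":7,"bdg":75,"ofq":23,"rqi":34}}}
After op 5 (add /rhm/yqh/rqi 83): {"f":{"az":[83,88,42,44,32],"bh":37,"f":[47,72,62]},"q":[{"acu":26,"e":86},{"mlz":94,"o":84,"vih":90,"yx":61}],"rhm":{"o":{"gw":13,"psg":50,"tgy":73},"yqh":{"a":7,"bdg":75,"ofq":23,"rqi":83}}}
After op 6 (remove /q): {"f":{"az":[83,88,42,44,32],"bh":37,"f":[47,72,62]},"rhm":{"o":{"gw":13,"psg":50,"tgy":73},"yqh":{"a":7,"bdg":75,"ofq":23,"rqi":83}}}
After op 7 (add /f/hsv 28): {"f":{"az":[83,88,42,44,32],"bh":37,"f":[47,72,62],"hsv":28},"rhm":{"o":{"gw":13,"psg":50,"tgy":73},"yqh":{"a":7,"bdg":75,"ofq":23,"rqi":83}}}
After op 8 (add /rhm/yqh/nah 86): {"f":{"az":[83,88,42,44,32],"bh":37,"f":[47,72,62],"hsv":28},"rhm":{"o":{"gw":13,"psg":50,"tgy":73},"yqh":{"a":7,"bdg":75,"nah":86,"ofq":23,"rqi":83}}}
After op 9 (remove /f/az/3): {"f":{"az":[83,88,42,32],"bh":37,"f":[47,72,62],"hsv":28},"rhm":{"o":{"gw":13,"psg":50,"tgy":73},"yqh":{"a":7,"bdg":75,"nah":86,"ofq":23,"rqi":83}}}
After op 10 (add /f/az/2 17): {"f":{"az":[83,88,17,42,32],"bh":37,"f":[47,72,62],"hsv":28},"rhm":{"o":{"gw":13,"psg":50,"tgy":73},"yqh":{"a":7,"bdg":75,"nah":86,"ofq":23,"rqi":83}}}
After op 11 (remove /f/az/0): {"f":{"az":[88,17,42,32],"bh":37,"f":[47,72,62],"hsv":28},"rhm":{"o":{"gw":13,"psg":50,"tgy":73},"yqh":{"a":7,"bdg":75,"nah":86,"ofq":23,"rqi":83}}}
After op 12 (add /rhm/o 45): {"f":{"az":[88,17,42,32],"bh":37,"f":[47,72,62],"hsv":28},"rhm":{"o":45,"yqh":{"a":7,"bdg":75,"nah":86,"ofq":23,"rqi":83}}}
After op 13 (replace /rhm/yqh/a 28): {"f":{"az":[88,17,42,32],"bh":37,"f":[47,72,62],"hsv":28},"rhm":{"o":45,"yqh":{"a":28,"bdg":75,"nah":86,"ofq":23,"rqi":83}}}
After op 14 (add /f/rh 37): {"f":{"az":[88,17,42,32],"bh":37,"f":[47,72,62],"hsv":28,"rh":37},"rhm":{"o":45,"yqh":{"a":28,"bdg":75,"nah":86,"ofq":23,"rqi":83}}}
After op 15 (add /f/az/2 92): {"f":{"az":[88,17,92,42,32],"bh":37,"f":[47,72,62],"hsv":28,"rh":37},"rhm":{"o":45,"yqh":{"a":28,"bdg":75,"nah":86,"ofq":23,"rqi":83}}}
After op 16 (remove /f/rh): {"f":{"az":[88,17,92,42,32],"bh":37,"f":[47,72,62],"hsv":28},"rhm":{"o":45,"yqh":{"a":28,"bdg":75,"nah":86,"ofq":23,"rqi":83}}}
After op 17 (add /rhm/yqh/rqi 17): {"f":{"az":[88,17,92,42,32],"bh":37,"f":[47,72,62],"hsv":28},"rhm":{"o":45,"yqh":{"a":28,"bdg":75,"nah":86,"ofq":23,"rqi":17}}}
After op 18 (replace /f/bh 9): {"f":{"az":[88,17,92,42,32],"bh":9,"f":[47,72,62],"hsv":28},"rhm":{"o":45,"yqh":{"a":28,"bdg":75,"nah":86,"ofq":23,"rqi":17}}}
After op 19 (add /mf 55): {"f":{"az":[88,17,92,42,32],"bh":9,"f":[47,72,62],"hsv":28},"mf":55,"rhm":{"o":45,"yqh":{"a":28,"bdg":75,"nah":86,"ofq":23,"rqi":17}}}
After op 20 (replace /f/f/2 2): {"f":{"az":[88,17,92,42,32],"bh":9,"f":[47,72,2],"hsv":28},"mf":55,"rhm":{"o":45,"yqh":{"a":28,"bdg":75,"nah":86,"ofq":23,"rqi":17}}}
After op 21 (add /rhm/upb 30): {"f":{"az":[88,17,92,42,32],"bh":9,"f":[47,72,2],"hsv":28},"mf":55,"rhm":{"o":45,"upb":30,"yqh":{"a":28,"bdg":75,"nah":86,"ofq":23,"rqi":17}}}
After op 22 (replace /rhm/yqh/rqi 40): {"f":{"az":[88,17,92,42,32],"bh":9,"f":[47,72,2],"hsv":28},"mf":55,"rhm":{"o":45,"upb":30,"yqh":{"a":28,"bdg":75,"nah":86,"ofq":23,"rqi":40}}}
Value at /rhm/yqh/rqi: 40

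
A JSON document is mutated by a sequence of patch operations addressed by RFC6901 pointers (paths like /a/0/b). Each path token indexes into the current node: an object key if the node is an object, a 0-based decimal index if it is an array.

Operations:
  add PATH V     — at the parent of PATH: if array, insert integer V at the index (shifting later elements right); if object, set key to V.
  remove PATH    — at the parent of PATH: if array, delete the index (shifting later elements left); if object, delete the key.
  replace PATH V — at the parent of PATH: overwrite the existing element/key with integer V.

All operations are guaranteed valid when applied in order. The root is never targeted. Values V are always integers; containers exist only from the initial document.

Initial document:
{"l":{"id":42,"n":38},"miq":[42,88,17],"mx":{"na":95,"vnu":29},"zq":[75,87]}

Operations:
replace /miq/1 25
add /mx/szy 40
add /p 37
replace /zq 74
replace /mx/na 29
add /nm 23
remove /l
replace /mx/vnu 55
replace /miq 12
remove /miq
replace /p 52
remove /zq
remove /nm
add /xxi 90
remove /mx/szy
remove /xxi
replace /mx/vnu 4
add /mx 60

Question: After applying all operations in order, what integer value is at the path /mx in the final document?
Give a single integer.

After op 1 (replace /miq/1 25): {"l":{"id":42,"n":38},"miq":[42,25,17],"mx":{"na":95,"vnu":29},"zq":[75,87]}
After op 2 (add /mx/szy 40): {"l":{"id":42,"n":38},"miq":[42,25,17],"mx":{"na":95,"szy":40,"vnu":29},"zq":[75,87]}
After op 3 (add /p 37): {"l":{"id":42,"n":38},"miq":[42,25,17],"mx":{"na":95,"szy":40,"vnu":29},"p":37,"zq":[75,87]}
After op 4 (replace /zq 74): {"l":{"id":42,"n":38},"miq":[42,25,17],"mx":{"na":95,"szy":40,"vnu":29},"p":37,"zq":74}
After op 5 (replace /mx/na 29): {"l":{"id":42,"n":38},"miq":[42,25,17],"mx":{"na":29,"szy":40,"vnu":29},"p":37,"zq":74}
After op 6 (add /nm 23): {"l":{"id":42,"n":38},"miq":[42,25,17],"mx":{"na":29,"szy":40,"vnu":29},"nm":23,"p":37,"zq":74}
After op 7 (remove /l): {"miq":[42,25,17],"mx":{"na":29,"szy":40,"vnu":29},"nm":23,"p":37,"zq":74}
After op 8 (replace /mx/vnu 55): {"miq":[42,25,17],"mx":{"na":29,"szy":40,"vnu":55},"nm":23,"p":37,"zq":74}
After op 9 (replace /miq 12): {"miq":12,"mx":{"na":29,"szy":40,"vnu":55},"nm":23,"p":37,"zq":74}
After op 10 (remove /miq): {"mx":{"na":29,"szy":40,"vnu":55},"nm":23,"p":37,"zq":74}
After op 11 (replace /p 52): {"mx":{"na":29,"szy":40,"vnu":55},"nm":23,"p":52,"zq":74}
After op 12 (remove /zq): {"mx":{"na":29,"szy":40,"vnu":55},"nm":23,"p":52}
After op 13 (remove /nm): {"mx":{"na":29,"szy":40,"vnu":55},"p":52}
After op 14 (add /xxi 90): {"mx":{"na":29,"szy":40,"vnu":55},"p":52,"xxi":90}
After op 15 (remove /mx/szy): {"mx":{"na":29,"vnu":55},"p":52,"xxi":90}
After op 16 (remove /xxi): {"mx":{"na":29,"vnu":55},"p":52}
After op 17 (replace /mx/vnu 4): {"mx":{"na":29,"vnu":4},"p":52}
After op 18 (add /mx 60): {"mx":60,"p":52}
Value at /mx: 60

Answer: 60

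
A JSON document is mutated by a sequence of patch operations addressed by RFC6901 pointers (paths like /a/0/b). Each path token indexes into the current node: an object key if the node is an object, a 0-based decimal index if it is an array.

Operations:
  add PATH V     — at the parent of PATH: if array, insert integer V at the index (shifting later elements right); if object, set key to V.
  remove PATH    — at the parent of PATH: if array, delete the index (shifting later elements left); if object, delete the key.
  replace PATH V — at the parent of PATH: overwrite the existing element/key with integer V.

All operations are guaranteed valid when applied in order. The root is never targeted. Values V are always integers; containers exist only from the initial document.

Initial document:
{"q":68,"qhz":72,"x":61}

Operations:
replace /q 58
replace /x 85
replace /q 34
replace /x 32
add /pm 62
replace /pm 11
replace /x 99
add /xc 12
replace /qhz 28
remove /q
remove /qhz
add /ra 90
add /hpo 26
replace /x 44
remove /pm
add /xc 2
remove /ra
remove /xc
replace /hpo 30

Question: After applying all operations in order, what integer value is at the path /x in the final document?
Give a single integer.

Answer: 44

Derivation:
After op 1 (replace /q 58): {"q":58,"qhz":72,"x":61}
After op 2 (replace /x 85): {"q":58,"qhz":72,"x":85}
After op 3 (replace /q 34): {"q":34,"qhz":72,"x":85}
After op 4 (replace /x 32): {"q":34,"qhz":72,"x":32}
After op 5 (add /pm 62): {"pm":62,"q":34,"qhz":72,"x":32}
After op 6 (replace /pm 11): {"pm":11,"q":34,"qhz":72,"x":32}
After op 7 (replace /x 99): {"pm":11,"q":34,"qhz":72,"x":99}
After op 8 (add /xc 12): {"pm":11,"q":34,"qhz":72,"x":99,"xc":12}
After op 9 (replace /qhz 28): {"pm":11,"q":34,"qhz":28,"x":99,"xc":12}
After op 10 (remove /q): {"pm":11,"qhz":28,"x":99,"xc":12}
After op 11 (remove /qhz): {"pm":11,"x":99,"xc":12}
After op 12 (add /ra 90): {"pm":11,"ra":90,"x":99,"xc":12}
After op 13 (add /hpo 26): {"hpo":26,"pm":11,"ra":90,"x":99,"xc":12}
After op 14 (replace /x 44): {"hpo":26,"pm":11,"ra":90,"x":44,"xc":12}
After op 15 (remove /pm): {"hpo":26,"ra":90,"x":44,"xc":12}
After op 16 (add /xc 2): {"hpo":26,"ra":90,"x":44,"xc":2}
After op 17 (remove /ra): {"hpo":26,"x":44,"xc":2}
After op 18 (remove /xc): {"hpo":26,"x":44}
After op 19 (replace /hpo 30): {"hpo":30,"x":44}
Value at /x: 44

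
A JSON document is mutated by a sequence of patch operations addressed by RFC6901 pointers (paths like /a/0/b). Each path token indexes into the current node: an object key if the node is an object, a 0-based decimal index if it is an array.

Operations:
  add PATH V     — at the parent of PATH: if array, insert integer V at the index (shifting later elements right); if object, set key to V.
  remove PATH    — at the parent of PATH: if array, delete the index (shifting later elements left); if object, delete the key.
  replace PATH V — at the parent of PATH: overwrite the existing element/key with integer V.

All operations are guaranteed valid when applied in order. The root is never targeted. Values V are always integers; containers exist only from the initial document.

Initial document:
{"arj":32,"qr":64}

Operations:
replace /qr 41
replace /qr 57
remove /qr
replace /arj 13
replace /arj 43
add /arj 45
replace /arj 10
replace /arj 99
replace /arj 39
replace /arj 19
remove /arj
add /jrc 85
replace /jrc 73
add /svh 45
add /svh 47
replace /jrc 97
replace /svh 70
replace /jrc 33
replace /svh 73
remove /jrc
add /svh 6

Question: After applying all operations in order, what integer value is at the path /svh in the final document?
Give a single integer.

After op 1 (replace /qr 41): {"arj":32,"qr":41}
After op 2 (replace /qr 57): {"arj":32,"qr":57}
After op 3 (remove /qr): {"arj":32}
After op 4 (replace /arj 13): {"arj":13}
After op 5 (replace /arj 43): {"arj":43}
After op 6 (add /arj 45): {"arj":45}
After op 7 (replace /arj 10): {"arj":10}
After op 8 (replace /arj 99): {"arj":99}
After op 9 (replace /arj 39): {"arj":39}
After op 10 (replace /arj 19): {"arj":19}
After op 11 (remove /arj): {}
After op 12 (add /jrc 85): {"jrc":85}
After op 13 (replace /jrc 73): {"jrc":73}
After op 14 (add /svh 45): {"jrc":73,"svh":45}
After op 15 (add /svh 47): {"jrc":73,"svh":47}
After op 16 (replace /jrc 97): {"jrc":97,"svh":47}
After op 17 (replace /svh 70): {"jrc":97,"svh":70}
After op 18 (replace /jrc 33): {"jrc":33,"svh":70}
After op 19 (replace /svh 73): {"jrc":33,"svh":73}
After op 20 (remove /jrc): {"svh":73}
After op 21 (add /svh 6): {"svh":6}
Value at /svh: 6

Answer: 6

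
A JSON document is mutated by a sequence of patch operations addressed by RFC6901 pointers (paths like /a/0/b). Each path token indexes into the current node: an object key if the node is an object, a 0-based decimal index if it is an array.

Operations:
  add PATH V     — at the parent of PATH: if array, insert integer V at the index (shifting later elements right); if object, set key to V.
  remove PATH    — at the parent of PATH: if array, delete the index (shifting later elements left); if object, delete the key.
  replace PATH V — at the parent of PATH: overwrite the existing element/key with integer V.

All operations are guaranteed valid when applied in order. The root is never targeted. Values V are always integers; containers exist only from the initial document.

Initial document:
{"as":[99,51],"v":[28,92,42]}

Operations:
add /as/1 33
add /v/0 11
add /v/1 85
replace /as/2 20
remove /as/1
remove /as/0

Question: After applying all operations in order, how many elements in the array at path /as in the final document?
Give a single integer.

Answer: 1

Derivation:
After op 1 (add /as/1 33): {"as":[99,33,51],"v":[28,92,42]}
After op 2 (add /v/0 11): {"as":[99,33,51],"v":[11,28,92,42]}
After op 3 (add /v/1 85): {"as":[99,33,51],"v":[11,85,28,92,42]}
After op 4 (replace /as/2 20): {"as":[99,33,20],"v":[11,85,28,92,42]}
After op 5 (remove /as/1): {"as":[99,20],"v":[11,85,28,92,42]}
After op 6 (remove /as/0): {"as":[20],"v":[11,85,28,92,42]}
Size at path /as: 1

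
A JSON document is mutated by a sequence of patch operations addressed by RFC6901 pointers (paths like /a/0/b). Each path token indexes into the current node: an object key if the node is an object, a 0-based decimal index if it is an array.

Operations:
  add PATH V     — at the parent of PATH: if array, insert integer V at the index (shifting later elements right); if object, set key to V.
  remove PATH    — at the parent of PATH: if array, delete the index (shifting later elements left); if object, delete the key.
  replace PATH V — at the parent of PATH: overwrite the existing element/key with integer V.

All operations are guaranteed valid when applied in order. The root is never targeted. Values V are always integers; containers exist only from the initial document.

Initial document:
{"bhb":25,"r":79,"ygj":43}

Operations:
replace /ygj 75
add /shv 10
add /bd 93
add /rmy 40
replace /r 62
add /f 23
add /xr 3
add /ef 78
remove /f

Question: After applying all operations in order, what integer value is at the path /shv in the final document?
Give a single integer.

Answer: 10

Derivation:
After op 1 (replace /ygj 75): {"bhb":25,"r":79,"ygj":75}
After op 2 (add /shv 10): {"bhb":25,"r":79,"shv":10,"ygj":75}
After op 3 (add /bd 93): {"bd":93,"bhb":25,"r":79,"shv":10,"ygj":75}
After op 4 (add /rmy 40): {"bd":93,"bhb":25,"r":79,"rmy":40,"shv":10,"ygj":75}
After op 5 (replace /r 62): {"bd":93,"bhb":25,"r":62,"rmy":40,"shv":10,"ygj":75}
After op 6 (add /f 23): {"bd":93,"bhb":25,"f":23,"r":62,"rmy":40,"shv":10,"ygj":75}
After op 7 (add /xr 3): {"bd":93,"bhb":25,"f":23,"r":62,"rmy":40,"shv":10,"xr":3,"ygj":75}
After op 8 (add /ef 78): {"bd":93,"bhb":25,"ef":78,"f":23,"r":62,"rmy":40,"shv":10,"xr":3,"ygj":75}
After op 9 (remove /f): {"bd":93,"bhb":25,"ef":78,"r":62,"rmy":40,"shv":10,"xr":3,"ygj":75}
Value at /shv: 10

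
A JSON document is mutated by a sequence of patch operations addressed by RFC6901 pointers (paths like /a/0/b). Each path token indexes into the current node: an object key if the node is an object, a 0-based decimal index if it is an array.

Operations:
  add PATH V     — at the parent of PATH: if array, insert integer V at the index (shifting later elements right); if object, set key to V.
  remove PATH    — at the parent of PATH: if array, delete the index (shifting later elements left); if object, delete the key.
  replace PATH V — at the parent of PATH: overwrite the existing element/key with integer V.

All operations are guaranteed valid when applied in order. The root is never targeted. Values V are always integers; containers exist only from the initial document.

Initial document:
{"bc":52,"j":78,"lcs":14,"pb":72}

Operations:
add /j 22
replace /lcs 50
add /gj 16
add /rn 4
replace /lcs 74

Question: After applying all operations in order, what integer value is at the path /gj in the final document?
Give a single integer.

Answer: 16

Derivation:
After op 1 (add /j 22): {"bc":52,"j":22,"lcs":14,"pb":72}
After op 2 (replace /lcs 50): {"bc":52,"j":22,"lcs":50,"pb":72}
After op 3 (add /gj 16): {"bc":52,"gj":16,"j":22,"lcs":50,"pb":72}
After op 4 (add /rn 4): {"bc":52,"gj":16,"j":22,"lcs":50,"pb":72,"rn":4}
After op 5 (replace /lcs 74): {"bc":52,"gj":16,"j":22,"lcs":74,"pb":72,"rn":4}
Value at /gj: 16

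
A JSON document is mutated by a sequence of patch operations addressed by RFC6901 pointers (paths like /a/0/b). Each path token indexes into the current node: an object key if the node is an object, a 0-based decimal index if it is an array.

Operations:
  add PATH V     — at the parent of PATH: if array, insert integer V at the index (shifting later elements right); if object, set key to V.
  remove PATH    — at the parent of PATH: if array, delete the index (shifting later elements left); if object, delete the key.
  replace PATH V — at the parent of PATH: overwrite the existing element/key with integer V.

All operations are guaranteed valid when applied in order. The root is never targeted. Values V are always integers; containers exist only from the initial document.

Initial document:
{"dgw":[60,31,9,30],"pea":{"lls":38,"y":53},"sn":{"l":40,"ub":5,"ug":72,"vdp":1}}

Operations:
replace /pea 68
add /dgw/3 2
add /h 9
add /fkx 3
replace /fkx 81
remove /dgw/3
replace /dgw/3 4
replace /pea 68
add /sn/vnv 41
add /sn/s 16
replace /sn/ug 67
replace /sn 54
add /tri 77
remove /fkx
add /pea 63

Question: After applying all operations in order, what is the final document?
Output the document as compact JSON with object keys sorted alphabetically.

Answer: {"dgw":[60,31,9,4],"h":9,"pea":63,"sn":54,"tri":77}

Derivation:
After op 1 (replace /pea 68): {"dgw":[60,31,9,30],"pea":68,"sn":{"l":40,"ub":5,"ug":72,"vdp":1}}
After op 2 (add /dgw/3 2): {"dgw":[60,31,9,2,30],"pea":68,"sn":{"l":40,"ub":5,"ug":72,"vdp":1}}
After op 3 (add /h 9): {"dgw":[60,31,9,2,30],"h":9,"pea":68,"sn":{"l":40,"ub":5,"ug":72,"vdp":1}}
After op 4 (add /fkx 3): {"dgw":[60,31,9,2,30],"fkx":3,"h":9,"pea":68,"sn":{"l":40,"ub":5,"ug":72,"vdp":1}}
After op 5 (replace /fkx 81): {"dgw":[60,31,9,2,30],"fkx":81,"h":9,"pea":68,"sn":{"l":40,"ub":5,"ug":72,"vdp":1}}
After op 6 (remove /dgw/3): {"dgw":[60,31,9,30],"fkx":81,"h":9,"pea":68,"sn":{"l":40,"ub":5,"ug":72,"vdp":1}}
After op 7 (replace /dgw/3 4): {"dgw":[60,31,9,4],"fkx":81,"h":9,"pea":68,"sn":{"l":40,"ub":5,"ug":72,"vdp":1}}
After op 8 (replace /pea 68): {"dgw":[60,31,9,4],"fkx":81,"h":9,"pea":68,"sn":{"l":40,"ub":5,"ug":72,"vdp":1}}
After op 9 (add /sn/vnv 41): {"dgw":[60,31,9,4],"fkx":81,"h":9,"pea":68,"sn":{"l":40,"ub":5,"ug":72,"vdp":1,"vnv":41}}
After op 10 (add /sn/s 16): {"dgw":[60,31,9,4],"fkx":81,"h":9,"pea":68,"sn":{"l":40,"s":16,"ub":5,"ug":72,"vdp":1,"vnv":41}}
After op 11 (replace /sn/ug 67): {"dgw":[60,31,9,4],"fkx":81,"h":9,"pea":68,"sn":{"l":40,"s":16,"ub":5,"ug":67,"vdp":1,"vnv":41}}
After op 12 (replace /sn 54): {"dgw":[60,31,9,4],"fkx":81,"h":9,"pea":68,"sn":54}
After op 13 (add /tri 77): {"dgw":[60,31,9,4],"fkx":81,"h":9,"pea":68,"sn":54,"tri":77}
After op 14 (remove /fkx): {"dgw":[60,31,9,4],"h":9,"pea":68,"sn":54,"tri":77}
After op 15 (add /pea 63): {"dgw":[60,31,9,4],"h":9,"pea":63,"sn":54,"tri":77}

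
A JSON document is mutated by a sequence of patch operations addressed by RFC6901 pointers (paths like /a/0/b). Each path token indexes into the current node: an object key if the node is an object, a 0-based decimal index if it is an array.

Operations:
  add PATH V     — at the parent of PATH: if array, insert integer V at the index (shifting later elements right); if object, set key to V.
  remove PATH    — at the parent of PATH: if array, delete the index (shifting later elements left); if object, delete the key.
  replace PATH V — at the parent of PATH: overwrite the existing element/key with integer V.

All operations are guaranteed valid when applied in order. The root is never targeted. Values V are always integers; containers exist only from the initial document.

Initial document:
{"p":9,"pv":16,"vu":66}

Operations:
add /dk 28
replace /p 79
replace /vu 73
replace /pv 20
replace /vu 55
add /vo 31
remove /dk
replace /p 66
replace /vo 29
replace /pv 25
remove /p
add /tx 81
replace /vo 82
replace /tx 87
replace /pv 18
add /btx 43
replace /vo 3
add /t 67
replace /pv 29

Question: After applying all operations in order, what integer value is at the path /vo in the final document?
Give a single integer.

Answer: 3

Derivation:
After op 1 (add /dk 28): {"dk":28,"p":9,"pv":16,"vu":66}
After op 2 (replace /p 79): {"dk":28,"p":79,"pv":16,"vu":66}
After op 3 (replace /vu 73): {"dk":28,"p":79,"pv":16,"vu":73}
After op 4 (replace /pv 20): {"dk":28,"p":79,"pv":20,"vu":73}
After op 5 (replace /vu 55): {"dk":28,"p":79,"pv":20,"vu":55}
After op 6 (add /vo 31): {"dk":28,"p":79,"pv":20,"vo":31,"vu":55}
After op 7 (remove /dk): {"p":79,"pv":20,"vo":31,"vu":55}
After op 8 (replace /p 66): {"p":66,"pv":20,"vo":31,"vu":55}
After op 9 (replace /vo 29): {"p":66,"pv":20,"vo":29,"vu":55}
After op 10 (replace /pv 25): {"p":66,"pv":25,"vo":29,"vu":55}
After op 11 (remove /p): {"pv":25,"vo":29,"vu":55}
After op 12 (add /tx 81): {"pv":25,"tx":81,"vo":29,"vu":55}
After op 13 (replace /vo 82): {"pv":25,"tx":81,"vo":82,"vu":55}
After op 14 (replace /tx 87): {"pv":25,"tx":87,"vo":82,"vu":55}
After op 15 (replace /pv 18): {"pv":18,"tx":87,"vo":82,"vu":55}
After op 16 (add /btx 43): {"btx":43,"pv":18,"tx":87,"vo":82,"vu":55}
After op 17 (replace /vo 3): {"btx":43,"pv":18,"tx":87,"vo":3,"vu":55}
After op 18 (add /t 67): {"btx":43,"pv":18,"t":67,"tx":87,"vo":3,"vu":55}
After op 19 (replace /pv 29): {"btx":43,"pv":29,"t":67,"tx":87,"vo":3,"vu":55}
Value at /vo: 3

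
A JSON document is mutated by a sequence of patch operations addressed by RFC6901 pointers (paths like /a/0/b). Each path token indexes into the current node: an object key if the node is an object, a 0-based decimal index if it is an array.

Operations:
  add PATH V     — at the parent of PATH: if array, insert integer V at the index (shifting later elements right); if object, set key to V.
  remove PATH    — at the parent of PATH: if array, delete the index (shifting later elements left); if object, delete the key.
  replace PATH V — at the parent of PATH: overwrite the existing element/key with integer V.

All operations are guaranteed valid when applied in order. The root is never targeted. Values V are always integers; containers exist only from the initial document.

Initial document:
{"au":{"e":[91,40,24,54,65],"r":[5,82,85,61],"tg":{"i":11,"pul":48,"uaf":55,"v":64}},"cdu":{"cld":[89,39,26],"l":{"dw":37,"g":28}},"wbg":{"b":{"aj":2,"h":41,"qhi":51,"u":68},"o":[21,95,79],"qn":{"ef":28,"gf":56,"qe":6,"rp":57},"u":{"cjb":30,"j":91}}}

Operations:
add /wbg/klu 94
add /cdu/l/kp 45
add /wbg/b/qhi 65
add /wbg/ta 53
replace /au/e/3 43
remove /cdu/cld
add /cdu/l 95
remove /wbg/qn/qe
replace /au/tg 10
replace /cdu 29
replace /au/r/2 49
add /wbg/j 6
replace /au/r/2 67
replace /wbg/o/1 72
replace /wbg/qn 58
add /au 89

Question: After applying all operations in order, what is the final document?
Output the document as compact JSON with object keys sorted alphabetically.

After op 1 (add /wbg/klu 94): {"au":{"e":[91,40,24,54,65],"r":[5,82,85,61],"tg":{"i":11,"pul":48,"uaf":55,"v":64}},"cdu":{"cld":[89,39,26],"l":{"dw":37,"g":28}},"wbg":{"b":{"aj":2,"h":41,"qhi":51,"u":68},"klu":94,"o":[21,95,79],"qn":{"ef":28,"gf":56,"qe":6,"rp":57},"u":{"cjb":30,"j":91}}}
After op 2 (add /cdu/l/kp 45): {"au":{"e":[91,40,24,54,65],"r":[5,82,85,61],"tg":{"i":11,"pul":48,"uaf":55,"v":64}},"cdu":{"cld":[89,39,26],"l":{"dw":37,"g":28,"kp":45}},"wbg":{"b":{"aj":2,"h":41,"qhi":51,"u":68},"klu":94,"o":[21,95,79],"qn":{"ef":28,"gf":56,"qe":6,"rp":57},"u":{"cjb":30,"j":91}}}
After op 3 (add /wbg/b/qhi 65): {"au":{"e":[91,40,24,54,65],"r":[5,82,85,61],"tg":{"i":11,"pul":48,"uaf":55,"v":64}},"cdu":{"cld":[89,39,26],"l":{"dw":37,"g":28,"kp":45}},"wbg":{"b":{"aj":2,"h":41,"qhi":65,"u":68},"klu":94,"o":[21,95,79],"qn":{"ef":28,"gf":56,"qe":6,"rp":57},"u":{"cjb":30,"j":91}}}
After op 4 (add /wbg/ta 53): {"au":{"e":[91,40,24,54,65],"r":[5,82,85,61],"tg":{"i":11,"pul":48,"uaf":55,"v":64}},"cdu":{"cld":[89,39,26],"l":{"dw":37,"g":28,"kp":45}},"wbg":{"b":{"aj":2,"h":41,"qhi":65,"u":68},"klu":94,"o":[21,95,79],"qn":{"ef":28,"gf":56,"qe":6,"rp":57},"ta":53,"u":{"cjb":30,"j":91}}}
After op 5 (replace /au/e/3 43): {"au":{"e":[91,40,24,43,65],"r":[5,82,85,61],"tg":{"i":11,"pul":48,"uaf":55,"v":64}},"cdu":{"cld":[89,39,26],"l":{"dw":37,"g":28,"kp":45}},"wbg":{"b":{"aj":2,"h":41,"qhi":65,"u":68},"klu":94,"o":[21,95,79],"qn":{"ef":28,"gf":56,"qe":6,"rp":57},"ta":53,"u":{"cjb":30,"j":91}}}
After op 6 (remove /cdu/cld): {"au":{"e":[91,40,24,43,65],"r":[5,82,85,61],"tg":{"i":11,"pul":48,"uaf":55,"v":64}},"cdu":{"l":{"dw":37,"g":28,"kp":45}},"wbg":{"b":{"aj":2,"h":41,"qhi":65,"u":68},"klu":94,"o":[21,95,79],"qn":{"ef":28,"gf":56,"qe":6,"rp":57},"ta":53,"u":{"cjb":30,"j":91}}}
After op 7 (add /cdu/l 95): {"au":{"e":[91,40,24,43,65],"r":[5,82,85,61],"tg":{"i":11,"pul":48,"uaf":55,"v":64}},"cdu":{"l":95},"wbg":{"b":{"aj":2,"h":41,"qhi":65,"u":68},"klu":94,"o":[21,95,79],"qn":{"ef":28,"gf":56,"qe":6,"rp":57},"ta":53,"u":{"cjb":30,"j":91}}}
After op 8 (remove /wbg/qn/qe): {"au":{"e":[91,40,24,43,65],"r":[5,82,85,61],"tg":{"i":11,"pul":48,"uaf":55,"v":64}},"cdu":{"l":95},"wbg":{"b":{"aj":2,"h":41,"qhi":65,"u":68},"klu":94,"o":[21,95,79],"qn":{"ef":28,"gf":56,"rp":57},"ta":53,"u":{"cjb":30,"j":91}}}
After op 9 (replace /au/tg 10): {"au":{"e":[91,40,24,43,65],"r":[5,82,85,61],"tg":10},"cdu":{"l":95},"wbg":{"b":{"aj":2,"h":41,"qhi":65,"u":68},"klu":94,"o":[21,95,79],"qn":{"ef":28,"gf":56,"rp":57},"ta":53,"u":{"cjb":30,"j":91}}}
After op 10 (replace /cdu 29): {"au":{"e":[91,40,24,43,65],"r":[5,82,85,61],"tg":10},"cdu":29,"wbg":{"b":{"aj":2,"h":41,"qhi":65,"u":68},"klu":94,"o":[21,95,79],"qn":{"ef":28,"gf":56,"rp":57},"ta":53,"u":{"cjb":30,"j":91}}}
After op 11 (replace /au/r/2 49): {"au":{"e":[91,40,24,43,65],"r":[5,82,49,61],"tg":10},"cdu":29,"wbg":{"b":{"aj":2,"h":41,"qhi":65,"u":68},"klu":94,"o":[21,95,79],"qn":{"ef":28,"gf":56,"rp":57},"ta":53,"u":{"cjb":30,"j":91}}}
After op 12 (add /wbg/j 6): {"au":{"e":[91,40,24,43,65],"r":[5,82,49,61],"tg":10},"cdu":29,"wbg":{"b":{"aj":2,"h":41,"qhi":65,"u":68},"j":6,"klu":94,"o":[21,95,79],"qn":{"ef":28,"gf":56,"rp":57},"ta":53,"u":{"cjb":30,"j":91}}}
After op 13 (replace /au/r/2 67): {"au":{"e":[91,40,24,43,65],"r":[5,82,67,61],"tg":10},"cdu":29,"wbg":{"b":{"aj":2,"h":41,"qhi":65,"u":68},"j":6,"klu":94,"o":[21,95,79],"qn":{"ef":28,"gf":56,"rp":57},"ta":53,"u":{"cjb":30,"j":91}}}
After op 14 (replace /wbg/o/1 72): {"au":{"e":[91,40,24,43,65],"r":[5,82,67,61],"tg":10},"cdu":29,"wbg":{"b":{"aj":2,"h":41,"qhi":65,"u":68},"j":6,"klu":94,"o":[21,72,79],"qn":{"ef":28,"gf":56,"rp":57},"ta":53,"u":{"cjb":30,"j":91}}}
After op 15 (replace /wbg/qn 58): {"au":{"e":[91,40,24,43,65],"r":[5,82,67,61],"tg":10},"cdu":29,"wbg":{"b":{"aj":2,"h":41,"qhi":65,"u":68},"j":6,"klu":94,"o":[21,72,79],"qn":58,"ta":53,"u":{"cjb":30,"j":91}}}
After op 16 (add /au 89): {"au":89,"cdu":29,"wbg":{"b":{"aj":2,"h":41,"qhi":65,"u":68},"j":6,"klu":94,"o":[21,72,79],"qn":58,"ta":53,"u":{"cjb":30,"j":91}}}

Answer: {"au":89,"cdu":29,"wbg":{"b":{"aj":2,"h":41,"qhi":65,"u":68},"j":6,"klu":94,"o":[21,72,79],"qn":58,"ta":53,"u":{"cjb":30,"j":91}}}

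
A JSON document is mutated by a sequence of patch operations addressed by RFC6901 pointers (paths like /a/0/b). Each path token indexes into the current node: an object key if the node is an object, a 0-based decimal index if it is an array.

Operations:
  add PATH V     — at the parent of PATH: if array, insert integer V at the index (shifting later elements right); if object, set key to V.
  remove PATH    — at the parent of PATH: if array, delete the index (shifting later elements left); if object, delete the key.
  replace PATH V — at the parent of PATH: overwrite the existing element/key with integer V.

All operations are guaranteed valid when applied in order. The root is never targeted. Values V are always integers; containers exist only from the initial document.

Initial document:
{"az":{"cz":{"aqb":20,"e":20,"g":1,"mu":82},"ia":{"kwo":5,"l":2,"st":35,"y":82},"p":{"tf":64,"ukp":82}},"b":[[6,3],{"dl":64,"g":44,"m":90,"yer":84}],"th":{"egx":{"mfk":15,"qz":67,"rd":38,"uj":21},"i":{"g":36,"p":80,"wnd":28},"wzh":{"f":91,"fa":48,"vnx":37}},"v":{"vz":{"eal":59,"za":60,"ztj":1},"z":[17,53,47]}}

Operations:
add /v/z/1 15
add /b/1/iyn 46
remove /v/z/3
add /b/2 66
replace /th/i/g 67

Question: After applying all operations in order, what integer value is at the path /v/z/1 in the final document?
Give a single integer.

Answer: 15

Derivation:
After op 1 (add /v/z/1 15): {"az":{"cz":{"aqb":20,"e":20,"g":1,"mu":82},"ia":{"kwo":5,"l":2,"st":35,"y":82},"p":{"tf":64,"ukp":82}},"b":[[6,3],{"dl":64,"g":44,"m":90,"yer":84}],"th":{"egx":{"mfk":15,"qz":67,"rd":38,"uj":21},"i":{"g":36,"p":80,"wnd":28},"wzh":{"f":91,"fa":48,"vnx":37}},"v":{"vz":{"eal":59,"za":60,"ztj":1},"z":[17,15,53,47]}}
After op 2 (add /b/1/iyn 46): {"az":{"cz":{"aqb":20,"e":20,"g":1,"mu":82},"ia":{"kwo":5,"l":2,"st":35,"y":82},"p":{"tf":64,"ukp":82}},"b":[[6,3],{"dl":64,"g":44,"iyn":46,"m":90,"yer":84}],"th":{"egx":{"mfk":15,"qz":67,"rd":38,"uj":21},"i":{"g":36,"p":80,"wnd":28},"wzh":{"f":91,"fa":48,"vnx":37}},"v":{"vz":{"eal":59,"za":60,"ztj":1},"z":[17,15,53,47]}}
After op 3 (remove /v/z/3): {"az":{"cz":{"aqb":20,"e":20,"g":1,"mu":82},"ia":{"kwo":5,"l":2,"st":35,"y":82},"p":{"tf":64,"ukp":82}},"b":[[6,3],{"dl":64,"g":44,"iyn":46,"m":90,"yer":84}],"th":{"egx":{"mfk":15,"qz":67,"rd":38,"uj":21},"i":{"g":36,"p":80,"wnd":28},"wzh":{"f":91,"fa":48,"vnx":37}},"v":{"vz":{"eal":59,"za":60,"ztj":1},"z":[17,15,53]}}
After op 4 (add /b/2 66): {"az":{"cz":{"aqb":20,"e":20,"g":1,"mu":82},"ia":{"kwo":5,"l":2,"st":35,"y":82},"p":{"tf":64,"ukp":82}},"b":[[6,3],{"dl":64,"g":44,"iyn":46,"m":90,"yer":84},66],"th":{"egx":{"mfk":15,"qz":67,"rd":38,"uj":21},"i":{"g":36,"p":80,"wnd":28},"wzh":{"f":91,"fa":48,"vnx":37}},"v":{"vz":{"eal":59,"za":60,"ztj":1},"z":[17,15,53]}}
After op 5 (replace /th/i/g 67): {"az":{"cz":{"aqb":20,"e":20,"g":1,"mu":82},"ia":{"kwo":5,"l":2,"st":35,"y":82},"p":{"tf":64,"ukp":82}},"b":[[6,3],{"dl":64,"g":44,"iyn":46,"m":90,"yer":84},66],"th":{"egx":{"mfk":15,"qz":67,"rd":38,"uj":21},"i":{"g":67,"p":80,"wnd":28},"wzh":{"f":91,"fa":48,"vnx":37}},"v":{"vz":{"eal":59,"za":60,"ztj":1},"z":[17,15,53]}}
Value at /v/z/1: 15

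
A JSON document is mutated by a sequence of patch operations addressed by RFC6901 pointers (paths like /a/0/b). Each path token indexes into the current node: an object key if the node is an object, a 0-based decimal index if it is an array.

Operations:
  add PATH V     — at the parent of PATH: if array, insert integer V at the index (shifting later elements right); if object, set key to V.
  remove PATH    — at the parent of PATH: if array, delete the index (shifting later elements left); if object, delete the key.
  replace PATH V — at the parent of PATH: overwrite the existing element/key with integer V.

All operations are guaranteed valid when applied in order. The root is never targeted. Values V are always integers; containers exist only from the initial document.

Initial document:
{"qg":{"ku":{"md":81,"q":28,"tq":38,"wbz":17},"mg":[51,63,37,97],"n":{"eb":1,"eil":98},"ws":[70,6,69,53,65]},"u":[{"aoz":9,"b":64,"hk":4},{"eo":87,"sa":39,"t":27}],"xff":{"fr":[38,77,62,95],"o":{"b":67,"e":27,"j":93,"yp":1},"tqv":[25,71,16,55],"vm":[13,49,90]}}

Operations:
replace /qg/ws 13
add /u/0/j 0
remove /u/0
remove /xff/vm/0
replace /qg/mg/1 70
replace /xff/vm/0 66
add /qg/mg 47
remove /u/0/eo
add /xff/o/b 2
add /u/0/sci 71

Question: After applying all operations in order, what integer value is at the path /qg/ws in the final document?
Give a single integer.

Answer: 13

Derivation:
After op 1 (replace /qg/ws 13): {"qg":{"ku":{"md":81,"q":28,"tq":38,"wbz":17},"mg":[51,63,37,97],"n":{"eb":1,"eil":98},"ws":13},"u":[{"aoz":9,"b":64,"hk":4},{"eo":87,"sa":39,"t":27}],"xff":{"fr":[38,77,62,95],"o":{"b":67,"e":27,"j":93,"yp":1},"tqv":[25,71,16,55],"vm":[13,49,90]}}
After op 2 (add /u/0/j 0): {"qg":{"ku":{"md":81,"q":28,"tq":38,"wbz":17},"mg":[51,63,37,97],"n":{"eb":1,"eil":98},"ws":13},"u":[{"aoz":9,"b":64,"hk":4,"j":0},{"eo":87,"sa":39,"t":27}],"xff":{"fr":[38,77,62,95],"o":{"b":67,"e":27,"j":93,"yp":1},"tqv":[25,71,16,55],"vm":[13,49,90]}}
After op 3 (remove /u/0): {"qg":{"ku":{"md":81,"q":28,"tq":38,"wbz":17},"mg":[51,63,37,97],"n":{"eb":1,"eil":98},"ws":13},"u":[{"eo":87,"sa":39,"t":27}],"xff":{"fr":[38,77,62,95],"o":{"b":67,"e":27,"j":93,"yp":1},"tqv":[25,71,16,55],"vm":[13,49,90]}}
After op 4 (remove /xff/vm/0): {"qg":{"ku":{"md":81,"q":28,"tq":38,"wbz":17},"mg":[51,63,37,97],"n":{"eb":1,"eil":98},"ws":13},"u":[{"eo":87,"sa":39,"t":27}],"xff":{"fr":[38,77,62,95],"o":{"b":67,"e":27,"j":93,"yp":1},"tqv":[25,71,16,55],"vm":[49,90]}}
After op 5 (replace /qg/mg/1 70): {"qg":{"ku":{"md":81,"q":28,"tq":38,"wbz":17},"mg":[51,70,37,97],"n":{"eb":1,"eil":98},"ws":13},"u":[{"eo":87,"sa":39,"t":27}],"xff":{"fr":[38,77,62,95],"o":{"b":67,"e":27,"j":93,"yp":1},"tqv":[25,71,16,55],"vm":[49,90]}}
After op 6 (replace /xff/vm/0 66): {"qg":{"ku":{"md":81,"q":28,"tq":38,"wbz":17},"mg":[51,70,37,97],"n":{"eb":1,"eil":98},"ws":13},"u":[{"eo":87,"sa":39,"t":27}],"xff":{"fr":[38,77,62,95],"o":{"b":67,"e":27,"j":93,"yp":1},"tqv":[25,71,16,55],"vm":[66,90]}}
After op 7 (add /qg/mg 47): {"qg":{"ku":{"md":81,"q":28,"tq":38,"wbz":17},"mg":47,"n":{"eb":1,"eil":98},"ws":13},"u":[{"eo":87,"sa":39,"t":27}],"xff":{"fr":[38,77,62,95],"o":{"b":67,"e":27,"j":93,"yp":1},"tqv":[25,71,16,55],"vm":[66,90]}}
After op 8 (remove /u/0/eo): {"qg":{"ku":{"md":81,"q":28,"tq":38,"wbz":17},"mg":47,"n":{"eb":1,"eil":98},"ws":13},"u":[{"sa":39,"t":27}],"xff":{"fr":[38,77,62,95],"o":{"b":67,"e":27,"j":93,"yp":1},"tqv":[25,71,16,55],"vm":[66,90]}}
After op 9 (add /xff/o/b 2): {"qg":{"ku":{"md":81,"q":28,"tq":38,"wbz":17},"mg":47,"n":{"eb":1,"eil":98},"ws":13},"u":[{"sa":39,"t":27}],"xff":{"fr":[38,77,62,95],"o":{"b":2,"e":27,"j":93,"yp":1},"tqv":[25,71,16,55],"vm":[66,90]}}
After op 10 (add /u/0/sci 71): {"qg":{"ku":{"md":81,"q":28,"tq":38,"wbz":17},"mg":47,"n":{"eb":1,"eil":98},"ws":13},"u":[{"sa":39,"sci":71,"t":27}],"xff":{"fr":[38,77,62,95],"o":{"b":2,"e":27,"j":93,"yp":1},"tqv":[25,71,16,55],"vm":[66,90]}}
Value at /qg/ws: 13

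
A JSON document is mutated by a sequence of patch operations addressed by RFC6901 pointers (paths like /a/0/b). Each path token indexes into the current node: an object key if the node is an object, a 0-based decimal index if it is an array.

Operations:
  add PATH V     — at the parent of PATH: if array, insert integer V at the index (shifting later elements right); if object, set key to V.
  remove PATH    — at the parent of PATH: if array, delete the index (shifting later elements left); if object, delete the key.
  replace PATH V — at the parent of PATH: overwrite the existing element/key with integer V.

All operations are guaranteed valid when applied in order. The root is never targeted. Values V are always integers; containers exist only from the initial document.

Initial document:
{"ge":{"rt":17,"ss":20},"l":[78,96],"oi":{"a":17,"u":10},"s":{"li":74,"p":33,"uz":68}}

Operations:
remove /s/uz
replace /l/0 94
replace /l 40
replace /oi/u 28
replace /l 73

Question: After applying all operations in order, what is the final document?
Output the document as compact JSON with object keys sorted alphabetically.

After op 1 (remove /s/uz): {"ge":{"rt":17,"ss":20},"l":[78,96],"oi":{"a":17,"u":10},"s":{"li":74,"p":33}}
After op 2 (replace /l/0 94): {"ge":{"rt":17,"ss":20},"l":[94,96],"oi":{"a":17,"u":10},"s":{"li":74,"p":33}}
After op 3 (replace /l 40): {"ge":{"rt":17,"ss":20},"l":40,"oi":{"a":17,"u":10},"s":{"li":74,"p":33}}
After op 4 (replace /oi/u 28): {"ge":{"rt":17,"ss":20},"l":40,"oi":{"a":17,"u":28},"s":{"li":74,"p":33}}
After op 5 (replace /l 73): {"ge":{"rt":17,"ss":20},"l":73,"oi":{"a":17,"u":28},"s":{"li":74,"p":33}}

Answer: {"ge":{"rt":17,"ss":20},"l":73,"oi":{"a":17,"u":28},"s":{"li":74,"p":33}}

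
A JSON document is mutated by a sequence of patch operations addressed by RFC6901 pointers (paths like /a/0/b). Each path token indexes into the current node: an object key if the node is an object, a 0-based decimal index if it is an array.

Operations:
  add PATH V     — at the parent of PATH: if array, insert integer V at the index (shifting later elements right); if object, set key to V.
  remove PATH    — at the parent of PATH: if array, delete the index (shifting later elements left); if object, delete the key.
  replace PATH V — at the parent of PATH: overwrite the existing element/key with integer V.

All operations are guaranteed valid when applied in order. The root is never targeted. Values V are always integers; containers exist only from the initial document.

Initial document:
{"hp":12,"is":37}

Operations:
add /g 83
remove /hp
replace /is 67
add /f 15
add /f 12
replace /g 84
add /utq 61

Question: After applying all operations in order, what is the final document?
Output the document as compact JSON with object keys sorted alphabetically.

After op 1 (add /g 83): {"g":83,"hp":12,"is":37}
After op 2 (remove /hp): {"g":83,"is":37}
After op 3 (replace /is 67): {"g":83,"is":67}
After op 4 (add /f 15): {"f":15,"g":83,"is":67}
After op 5 (add /f 12): {"f":12,"g":83,"is":67}
After op 6 (replace /g 84): {"f":12,"g":84,"is":67}
After op 7 (add /utq 61): {"f":12,"g":84,"is":67,"utq":61}

Answer: {"f":12,"g":84,"is":67,"utq":61}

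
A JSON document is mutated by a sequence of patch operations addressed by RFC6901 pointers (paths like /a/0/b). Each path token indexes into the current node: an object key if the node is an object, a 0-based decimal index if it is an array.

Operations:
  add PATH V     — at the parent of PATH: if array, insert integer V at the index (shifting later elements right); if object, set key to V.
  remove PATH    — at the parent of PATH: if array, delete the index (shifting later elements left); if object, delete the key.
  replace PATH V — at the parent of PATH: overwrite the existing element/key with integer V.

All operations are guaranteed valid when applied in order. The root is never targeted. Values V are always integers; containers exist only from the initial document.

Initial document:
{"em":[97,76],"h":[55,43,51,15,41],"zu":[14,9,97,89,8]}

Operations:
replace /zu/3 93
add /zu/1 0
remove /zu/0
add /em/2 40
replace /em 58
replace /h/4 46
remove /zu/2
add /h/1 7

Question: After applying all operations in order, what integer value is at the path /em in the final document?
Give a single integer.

Answer: 58

Derivation:
After op 1 (replace /zu/3 93): {"em":[97,76],"h":[55,43,51,15,41],"zu":[14,9,97,93,8]}
After op 2 (add /zu/1 0): {"em":[97,76],"h":[55,43,51,15,41],"zu":[14,0,9,97,93,8]}
After op 3 (remove /zu/0): {"em":[97,76],"h":[55,43,51,15,41],"zu":[0,9,97,93,8]}
After op 4 (add /em/2 40): {"em":[97,76,40],"h":[55,43,51,15,41],"zu":[0,9,97,93,8]}
After op 5 (replace /em 58): {"em":58,"h":[55,43,51,15,41],"zu":[0,9,97,93,8]}
After op 6 (replace /h/4 46): {"em":58,"h":[55,43,51,15,46],"zu":[0,9,97,93,8]}
After op 7 (remove /zu/2): {"em":58,"h":[55,43,51,15,46],"zu":[0,9,93,8]}
After op 8 (add /h/1 7): {"em":58,"h":[55,7,43,51,15,46],"zu":[0,9,93,8]}
Value at /em: 58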